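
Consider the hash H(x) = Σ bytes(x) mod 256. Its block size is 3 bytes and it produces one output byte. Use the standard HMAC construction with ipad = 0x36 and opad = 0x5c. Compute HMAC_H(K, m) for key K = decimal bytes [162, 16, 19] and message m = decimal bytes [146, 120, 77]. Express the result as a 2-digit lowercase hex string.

cf

Key decimal bytes [162, 16, 19] = a2 10 13 is exactly B = 3 bytes: K' = a2 10 13.
K' ⊕ ipad = 94 26 25.  K' ⊕ opad = fe 4c 4f.
Inner input = (K'⊕ipad) ∥ m = 94 26 25 ∥ 92 78 4d.
Inner hash: sum = 148+38+37+146+120+77 = 566; mod 256 = 54 → 36.
Outer input = (K'⊕opad) ∥ inner = fe 4c 4f ∥ 36.
Outer hash (tag): sum = 254+76+79+54 = 463; mod 256 = 207 → cf.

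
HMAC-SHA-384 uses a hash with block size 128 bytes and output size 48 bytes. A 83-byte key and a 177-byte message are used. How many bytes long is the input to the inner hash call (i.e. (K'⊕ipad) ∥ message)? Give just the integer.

305

Key is 83 ≤ 128 bytes, zero-padded: |K'| = 128.
Inner input = (K'⊕ipad) ∥ m → 128 + 177 = 305 bytes.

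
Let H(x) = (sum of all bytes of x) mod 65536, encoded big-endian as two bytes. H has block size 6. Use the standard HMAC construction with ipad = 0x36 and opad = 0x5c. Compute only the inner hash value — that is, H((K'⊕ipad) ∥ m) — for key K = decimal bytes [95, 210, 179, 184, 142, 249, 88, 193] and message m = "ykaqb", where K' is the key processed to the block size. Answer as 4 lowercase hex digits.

Key decimal bytes [95, 210, 179, 184, 142, 249, 88, 193] = 5f d2 b3 b8 8e f9 58 c1 is 8 bytes > B = 6, so hash it first: H(key) = 05 3c, then zero-pad to 6 bytes: K' = 05 3c 00 00 00 00.
K' ⊕ ipad = 33 0a 36 36 36 36.
Inner input = 33 0a 36 36 36 36 ∥ 79 6b 61 71 62.
Inner hash: sum = 51+10+54+54+54+54+121+107+97+113+98 = 813 → 03 2d.

032d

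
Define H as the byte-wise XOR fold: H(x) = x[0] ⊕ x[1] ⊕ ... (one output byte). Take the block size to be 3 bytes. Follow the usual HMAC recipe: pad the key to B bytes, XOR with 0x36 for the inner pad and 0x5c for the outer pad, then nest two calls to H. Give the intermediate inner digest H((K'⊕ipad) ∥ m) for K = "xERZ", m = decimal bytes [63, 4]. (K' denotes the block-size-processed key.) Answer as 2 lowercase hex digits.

38

Key "xERZ" = 78 45 52 5a is 4 bytes > B = 3, so hash it first: H(key) = 35, then zero-pad to 3 bytes: K' = 35 00 00.
K' ⊕ ipad = 03 36 36.
Inner input = 03 36 36 ∥ 3f 04.
Inner hash: XOR 03⊕36⊕36⊕3f⊕04 = 38.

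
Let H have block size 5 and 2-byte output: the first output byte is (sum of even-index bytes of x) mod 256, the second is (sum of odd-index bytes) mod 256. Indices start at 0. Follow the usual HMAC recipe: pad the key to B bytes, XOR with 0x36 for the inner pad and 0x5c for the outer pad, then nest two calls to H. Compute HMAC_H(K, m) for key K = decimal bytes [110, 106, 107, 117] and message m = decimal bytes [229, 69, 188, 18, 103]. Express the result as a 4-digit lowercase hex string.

6ca1

Key decimal bytes [110, 106, 107, 117] = 6e 6a 6b 75 is 4 bytes ≤ B = 5; zero-pad to 5 bytes: K' = 6e 6a 6b 75 00.
K' ⊕ ipad = 58 5c 5d 43 36.  K' ⊕ opad = 32 36 37 29 5c.
Inner input = (K'⊕ipad) ∥ m = 58 5c 5d 43 36 ∥ e5 45 bc 12 67.
Inner hash: even-index sum = 322 mod 256 = 66; odd-index sum = 679 mod 256 = 167 → 42 a7.
Outer input = (K'⊕opad) ∥ inner = 32 36 37 29 5c ∥ 42 a7.
Outer hash (tag): even-index sum = 364 mod 256 = 108; odd-index sum = 161 mod 256 = 161 → 6c a1.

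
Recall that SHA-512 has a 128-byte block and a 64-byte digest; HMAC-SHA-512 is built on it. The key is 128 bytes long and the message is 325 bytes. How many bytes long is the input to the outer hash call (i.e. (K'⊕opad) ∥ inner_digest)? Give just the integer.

192

Key is 128 ≤ 128 bytes, zero-padded: |K'| = 128.
Outer input = (K'⊕opad) ∥ H(inner) → 128 + 64 = 192 bytes.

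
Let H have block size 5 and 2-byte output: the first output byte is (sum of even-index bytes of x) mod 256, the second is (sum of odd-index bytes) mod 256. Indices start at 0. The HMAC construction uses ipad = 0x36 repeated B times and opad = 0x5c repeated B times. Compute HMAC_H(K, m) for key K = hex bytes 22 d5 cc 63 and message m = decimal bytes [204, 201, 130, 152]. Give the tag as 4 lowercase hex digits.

Key hex bytes 22 d5 cc 63 is 4 bytes ≤ B = 5; zero-pad to 5 bytes: K' = 22 d5 cc 63 00.
K' ⊕ ipad = 14 e3 fa 55 36.  K' ⊕ opad = 7e 89 90 3f 5c.
Inner input = (K'⊕ipad) ∥ m = 14 e3 fa 55 36 ∥ cc c9 82 98.
Inner hash: even-index sum = 677 mod 256 = 165; odd-index sum = 646 mod 256 = 134 → a5 86.
Outer input = (K'⊕opad) ∥ inner = 7e 89 90 3f 5c ∥ a5 86.
Outer hash (tag): even-index sum = 496 mod 256 = 240; odd-index sum = 365 mod 256 = 109 → f0 6d.

f06d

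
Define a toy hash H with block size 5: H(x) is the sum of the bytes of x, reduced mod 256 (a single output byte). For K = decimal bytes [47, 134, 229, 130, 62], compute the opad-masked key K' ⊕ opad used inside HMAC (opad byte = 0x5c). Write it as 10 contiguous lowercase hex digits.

73dab9de62

Key decimal bytes [47, 134, 229, 130, 62] = 2f 86 e5 82 3e is exactly B = 5 bytes: K' = 2f 86 e5 82 3e.
XOR each byte with 0x5c: 2f⊕5c=73, 86⊕5c=da, e5⊕5c=b9, 82⊕5c=de, 3e⊕5c=62.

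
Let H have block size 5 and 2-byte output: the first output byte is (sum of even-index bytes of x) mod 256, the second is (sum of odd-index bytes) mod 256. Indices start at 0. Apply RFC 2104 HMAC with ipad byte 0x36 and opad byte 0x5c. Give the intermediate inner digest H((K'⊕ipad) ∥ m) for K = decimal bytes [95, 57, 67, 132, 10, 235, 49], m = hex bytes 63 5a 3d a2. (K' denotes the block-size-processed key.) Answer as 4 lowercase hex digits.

5374

Key decimal bytes [95, 57, 67, 132, 10, 235, 49] = 5f 39 43 84 0a eb 31 is 7 bytes > B = 5, so hash it first: H(key) = dd a8, then zero-pad to 5 bytes: K' = dd a8 00 00 00.
K' ⊕ ipad = eb 9e 36 36 36.
Inner input = eb 9e 36 36 36 ∥ 63 5a 3d a2.
Inner hash: even-index sum = 595 mod 256 = 83; odd-index sum = 372 mod 256 = 116 → 53 74.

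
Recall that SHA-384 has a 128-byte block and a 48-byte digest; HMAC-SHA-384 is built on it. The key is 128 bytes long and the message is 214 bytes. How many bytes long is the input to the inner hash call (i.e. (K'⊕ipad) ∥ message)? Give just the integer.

Key is 128 ≤ 128 bytes, zero-padded: |K'| = 128.
Inner input = (K'⊕ipad) ∥ m → 128 + 214 = 342 bytes.

342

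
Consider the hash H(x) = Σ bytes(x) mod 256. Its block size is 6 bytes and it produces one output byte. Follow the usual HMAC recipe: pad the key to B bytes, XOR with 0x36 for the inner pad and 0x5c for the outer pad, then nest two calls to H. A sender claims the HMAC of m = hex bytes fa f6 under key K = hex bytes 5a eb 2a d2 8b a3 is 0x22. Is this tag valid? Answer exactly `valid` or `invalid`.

Key hex bytes 5a eb 2a d2 8b a3 is exactly B = 6 bytes: K' = 5a eb 2a d2 8b a3.
K' ⊕ ipad = 6c dd 1c e4 bd 95; K' ⊕ opad = 06 b7 76 8e d7 ff.
Inner hash: sum = 108+221+28+228+189+149+250+246 = 1419; mod 256 = 139 → 8b.
Outer hash (recomputed tag): sum = 6+183+118+142+215+255+139 = 1058; mod 256 = 34 → 22.
Recomputed tag = 22; claimed = 22 → match.

valid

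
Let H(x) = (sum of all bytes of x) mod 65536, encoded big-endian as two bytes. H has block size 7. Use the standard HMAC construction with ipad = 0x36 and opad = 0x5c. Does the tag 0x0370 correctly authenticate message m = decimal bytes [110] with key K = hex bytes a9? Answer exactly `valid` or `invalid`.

valid

Key hex bytes a9 is 1 byte ≤ B = 7; zero-pad to 7 bytes: K' = a9 00 00 00 00 00 00.
K' ⊕ ipad = 9f 36 36 36 36 36 36; K' ⊕ opad = f5 5c 5c 5c 5c 5c 5c.
Inner hash: sum = 159+54+54+54+54+54+54+110 = 593 → 02 51.
Outer hash (recomputed tag): sum = 245+92+92+92+92+92+92+2+81 = 880 → 03 70.
Recomputed tag = 0370; claimed = 0370 → match.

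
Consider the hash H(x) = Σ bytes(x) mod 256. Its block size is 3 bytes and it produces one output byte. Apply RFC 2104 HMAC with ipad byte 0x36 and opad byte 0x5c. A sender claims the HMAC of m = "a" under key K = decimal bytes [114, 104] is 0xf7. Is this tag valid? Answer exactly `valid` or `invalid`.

valid

Key decimal bytes [114, 104] = 72 68 is 2 bytes ≤ B = 3; zero-pad to 3 bytes: K' = 72 68 00.
K' ⊕ ipad = 44 5e 36; K' ⊕ opad = 2e 34 5c.
Inner hash: sum = 68+94+54+97 = 313; mod 256 = 57 → 39.
Outer hash (recomputed tag): sum = 46+52+92+57 = 247 → f7.
Recomputed tag = f7; claimed = f7 → match.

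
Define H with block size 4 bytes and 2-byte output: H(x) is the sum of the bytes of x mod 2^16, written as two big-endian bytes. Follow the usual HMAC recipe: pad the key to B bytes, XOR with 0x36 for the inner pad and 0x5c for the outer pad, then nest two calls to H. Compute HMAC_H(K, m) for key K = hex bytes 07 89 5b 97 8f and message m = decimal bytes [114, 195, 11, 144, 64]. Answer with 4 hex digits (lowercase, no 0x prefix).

Key hex bytes 07 89 5b 97 8f is 5 bytes > B = 4, so hash it first: H(key) = 02 11, then zero-pad to 4 bytes: K' = 02 11 00 00.
K' ⊕ ipad = 34 27 36 36.  K' ⊕ opad = 5e 4d 5c 5c.
Inner input = (K'⊕ipad) ∥ m = 34 27 36 36 ∥ 72 c3 0b 90 40.
Inner hash: sum = 52+39+54+54+114+195+11+144+64 = 727 → 02 d7.
Outer input = (K'⊕opad) ∥ inner = 5e 4d 5c 5c ∥ 02 d7.
Outer hash (tag): sum = 94+77+92+92+2+215 = 572 → 02 3c.

023c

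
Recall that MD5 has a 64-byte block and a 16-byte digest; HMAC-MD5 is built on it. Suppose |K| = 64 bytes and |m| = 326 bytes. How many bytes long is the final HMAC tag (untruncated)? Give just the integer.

The tag is one MD5 digest: 16 bytes.

16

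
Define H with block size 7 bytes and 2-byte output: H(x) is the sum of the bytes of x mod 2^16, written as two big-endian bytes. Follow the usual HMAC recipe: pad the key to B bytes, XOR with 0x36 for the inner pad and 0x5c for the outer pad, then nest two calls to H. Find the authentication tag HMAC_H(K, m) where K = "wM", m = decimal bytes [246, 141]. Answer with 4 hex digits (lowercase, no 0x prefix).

Key "wM" = 77 4d is 2 bytes ≤ B = 7; zero-pad to 7 bytes: K' = 77 4d 00 00 00 00 00.
K' ⊕ ipad = 41 7b 36 36 36 36 36.  K' ⊕ opad = 2b 11 5c 5c 5c 5c 5c.
Inner input = (K'⊕ipad) ∥ m = 41 7b 36 36 36 36 36 ∥ f6 8d.
Inner hash: sum = 65+123+54+54+54+54+54+246+141 = 845 → 03 4d.
Outer input = (K'⊕opad) ∥ inner = 2b 11 5c 5c 5c 5c 5c ∥ 03 4d.
Outer hash (tag): sum = 43+17+92+92+92+92+92+3+77 = 600 → 02 58.

0258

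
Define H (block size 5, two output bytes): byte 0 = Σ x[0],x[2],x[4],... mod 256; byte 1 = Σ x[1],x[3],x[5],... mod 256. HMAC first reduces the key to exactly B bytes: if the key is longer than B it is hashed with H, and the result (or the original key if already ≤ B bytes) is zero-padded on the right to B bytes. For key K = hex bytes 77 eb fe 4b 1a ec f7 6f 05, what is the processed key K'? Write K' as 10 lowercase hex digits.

8b91000000

|K| = 9 > B = 5, so first hash the key.
H(K): even-index sum = 651 mod 256 = 139; odd-index sum = 657 mod 256 = 145 → 8b 91.
Zero-pad H(K) = 8b 91 to 5 bytes: K' = 8b 91 00 00 00.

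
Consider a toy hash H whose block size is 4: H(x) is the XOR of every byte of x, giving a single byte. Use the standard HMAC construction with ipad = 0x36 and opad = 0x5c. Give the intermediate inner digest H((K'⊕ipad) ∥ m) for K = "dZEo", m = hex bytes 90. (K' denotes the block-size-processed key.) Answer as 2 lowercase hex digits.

84

Key "dZEo" = 64 5a 45 6f is exactly B = 4 bytes: K' = 64 5a 45 6f.
K' ⊕ ipad = 52 6c 73 59.
Inner input = 52 6c 73 59 ∥ 90.
Inner hash: XOR 52⊕6c⊕73⊕59⊕90 = 84.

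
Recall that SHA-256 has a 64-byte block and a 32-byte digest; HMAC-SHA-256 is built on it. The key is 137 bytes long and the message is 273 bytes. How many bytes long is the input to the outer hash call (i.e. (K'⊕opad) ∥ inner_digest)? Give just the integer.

Key is 137 > 64 bytes, so it is hashed to 32 bytes then zero-padded to 64: |K'| = 64.
Outer input = (K'⊕opad) ∥ H(inner) → 64 + 32 = 96 bytes.

96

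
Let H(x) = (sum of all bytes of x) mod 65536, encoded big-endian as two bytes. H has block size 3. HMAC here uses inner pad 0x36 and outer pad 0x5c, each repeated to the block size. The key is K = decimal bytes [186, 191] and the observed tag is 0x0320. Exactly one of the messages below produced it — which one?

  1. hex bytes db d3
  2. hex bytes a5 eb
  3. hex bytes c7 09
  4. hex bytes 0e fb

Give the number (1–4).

1

Key decimal bytes [186, 191] = ba bf is 2 bytes ≤ B = 3; zero-pad to 3 bytes: K' = ba bf 00.
K' ⊕ ipad = 8c 89 36; K' ⊕ opad = e6 e3 5c.
m1: inner = H(8c 89 36 db d3) = 02 f9; tag = H(e6 e3 5c 02 f9) = 0320 ← matches
m2: inner = H(8c 89 36 a5 eb) = 02 db; tag = H(e6 e3 5c 02 db) = 0302
m3: inner = H(8c 89 36 c7 09) = 02 1b; tag = H(e6 e3 5c 02 1b) = 0242
m4: inner = H(8c 89 36 0e fb) = 02 54; tag = H(e6 e3 5c 02 54) = 027b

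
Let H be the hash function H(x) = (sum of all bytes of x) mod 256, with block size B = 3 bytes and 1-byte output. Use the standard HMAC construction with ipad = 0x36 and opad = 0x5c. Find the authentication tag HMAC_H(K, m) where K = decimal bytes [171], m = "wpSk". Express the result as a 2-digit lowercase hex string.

Key decimal bytes [171] = ab is 1 byte ≤ B = 3; zero-pad to 3 bytes: K' = ab 00 00.
K' ⊕ ipad = 9d 36 36.  K' ⊕ opad = f7 5c 5c.
Inner input = (K'⊕ipad) ∥ m = 9d 36 36 ∥ 77 70 53 6b.
Inner hash: sum = 157+54+54+119+112+83+107 = 686; mod 256 = 174 → ae.
Outer input = (K'⊕opad) ∥ inner = f7 5c 5c ∥ ae.
Outer hash (tag): sum = 247+92+92+174 = 605; mod 256 = 93 → 5d.

5d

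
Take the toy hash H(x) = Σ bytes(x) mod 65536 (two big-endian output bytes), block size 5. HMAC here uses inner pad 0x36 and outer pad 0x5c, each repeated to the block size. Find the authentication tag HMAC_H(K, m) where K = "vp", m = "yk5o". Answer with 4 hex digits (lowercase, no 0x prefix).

Key "vp" = 76 70 is 2 bytes ≤ B = 5; zero-pad to 5 bytes: K' = 76 70 00 00 00.
K' ⊕ ipad = 40 46 36 36 36.  K' ⊕ opad = 2a 2c 5c 5c 5c.
Inner input = (K'⊕ipad) ∥ m = 40 46 36 36 36 ∥ 79 6b 35 6f.
Inner hash: sum = 64+70+54+54+54+121+107+53+111 = 688 → 02 b0.
Outer input = (K'⊕opad) ∥ inner = 2a 2c 5c 5c 5c ∥ 02 b0.
Outer hash (tag): sum = 42+44+92+92+92+2+176 = 540 → 02 1c.

021c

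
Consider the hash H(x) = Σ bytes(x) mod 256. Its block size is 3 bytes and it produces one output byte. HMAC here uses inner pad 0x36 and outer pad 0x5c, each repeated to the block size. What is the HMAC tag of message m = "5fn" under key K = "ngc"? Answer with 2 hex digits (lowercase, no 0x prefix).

b3

Key "ngc" = 6e 67 63 is exactly B = 3 bytes: K' = 6e 67 63.
K' ⊕ ipad = 58 51 55.  K' ⊕ opad = 32 3b 3f.
Inner input = (K'⊕ipad) ∥ m = 58 51 55 ∥ 35 66 6e.
Inner hash: sum = 88+81+85+53+102+110 = 519; mod 256 = 7 → 07.
Outer input = (K'⊕opad) ∥ inner = 32 3b 3f ∥ 07.
Outer hash (tag): sum = 50+59+63+7 = 179 → b3.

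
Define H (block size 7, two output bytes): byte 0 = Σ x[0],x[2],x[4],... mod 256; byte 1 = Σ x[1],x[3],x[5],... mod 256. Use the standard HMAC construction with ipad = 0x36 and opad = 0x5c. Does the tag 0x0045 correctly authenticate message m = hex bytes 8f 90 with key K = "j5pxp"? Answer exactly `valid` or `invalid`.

Key "j5pxp" = 6a 35 70 78 70 is 5 bytes ≤ B = 7; zero-pad to 7 bytes: K' = 6a 35 70 78 70 00 00.
K' ⊕ ipad = 5c 03 46 4e 46 36 36; K' ⊕ opad = 36 69 2c 24 2c 5c 5c.
Inner hash: even-index sum = 430 mod 256 = 174; odd-index sum = 278 mod 256 = 22 → ae 16.
Outer hash (recomputed tag): even-index sum = 256 mod 256 = 0; odd-index sum = 407 mod 256 = 151 → 00 97.
Recomputed tag = 0097; claimed = 0045 → mismatch.

invalid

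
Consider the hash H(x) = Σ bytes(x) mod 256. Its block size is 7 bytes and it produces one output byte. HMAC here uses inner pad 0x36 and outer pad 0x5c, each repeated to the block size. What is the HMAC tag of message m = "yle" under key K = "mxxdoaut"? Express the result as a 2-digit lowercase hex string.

28

Key "mxxdoaut" = 6d 78 78 64 6f 61 75 74 is 8 bytes > B = 7, so hash it first: H(key) = 7a, then zero-pad to 7 bytes: K' = 7a 00 00 00 00 00 00.
K' ⊕ ipad = 4c 36 36 36 36 36 36.  K' ⊕ opad = 26 5c 5c 5c 5c 5c 5c.
Inner input = (K'⊕ipad) ∥ m = 4c 36 36 36 36 36 36 ∥ 79 6c 65.
Inner hash: sum = 76+54+54+54+54+54+54+121+108+101 = 730; mod 256 = 218 → da.
Outer input = (K'⊕opad) ∥ inner = 26 5c 5c 5c 5c 5c 5c ∥ da.
Outer hash (tag): sum = 38+92+92+92+92+92+92+218 = 808; mod 256 = 40 → 28.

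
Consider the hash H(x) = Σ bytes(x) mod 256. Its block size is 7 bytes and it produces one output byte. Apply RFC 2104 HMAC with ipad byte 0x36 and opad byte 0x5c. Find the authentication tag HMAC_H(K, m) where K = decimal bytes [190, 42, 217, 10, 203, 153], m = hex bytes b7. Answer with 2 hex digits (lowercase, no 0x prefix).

Key decimal bytes [190, 42, 217, 10, 203, 153] = be 2a d9 0a cb 99 is 6 bytes ≤ B = 7; zero-pad to 7 bytes: K' = be 2a d9 0a cb 99 00.
K' ⊕ ipad = 88 1c ef 3c fd af 36.  K' ⊕ opad = e2 76 85 56 97 c5 5c.
Inner input = (K'⊕ipad) ∥ m = 88 1c ef 3c fd af 36 ∥ b7.
Inner hash: sum = 136+28+239+60+253+175+54+183 = 1128; mod 256 = 104 → 68.
Outer input = (K'⊕opad) ∥ inner = e2 76 85 56 97 c5 5c ∥ 68.
Outer hash (tag): sum = 226+118+133+86+151+197+92+104 = 1107; mod 256 = 83 → 53.

53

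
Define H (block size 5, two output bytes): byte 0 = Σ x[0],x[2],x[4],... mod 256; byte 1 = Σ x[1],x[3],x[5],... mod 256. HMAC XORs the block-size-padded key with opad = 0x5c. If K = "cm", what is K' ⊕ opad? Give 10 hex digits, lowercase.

3f315c5c5c

Key "cm" = 63 6d is 2 bytes ≤ B = 5; zero-pad to 5 bytes: K' = 63 6d 00 00 00.
XOR each byte with 0x5c: 63⊕5c=3f, 6d⊕5c=31, 00⊕5c=5c, 00⊕5c=5c, 00⊕5c=5c.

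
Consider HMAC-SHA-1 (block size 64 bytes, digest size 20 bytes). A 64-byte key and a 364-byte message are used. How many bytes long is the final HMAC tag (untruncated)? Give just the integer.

The tag is one SHA-1 digest: 20 bytes.

20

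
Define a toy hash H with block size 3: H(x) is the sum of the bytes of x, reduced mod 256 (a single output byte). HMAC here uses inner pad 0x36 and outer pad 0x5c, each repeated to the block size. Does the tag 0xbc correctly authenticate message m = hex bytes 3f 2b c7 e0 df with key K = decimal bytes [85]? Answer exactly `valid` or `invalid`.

invalid

Key decimal bytes [85] = 55 is 1 byte ≤ B = 3; zero-pad to 3 bytes: K' = 55 00 00.
K' ⊕ ipad = 63 36 36; K' ⊕ opad = 09 5c 5c.
Inner hash: sum = 99+54+54+63+43+199+224+223 = 959; mod 256 = 191 → bf.
Outer hash (recomputed tag): sum = 9+92+92+191 = 384; mod 256 = 128 → 80.
Recomputed tag = 80; claimed = bc → mismatch.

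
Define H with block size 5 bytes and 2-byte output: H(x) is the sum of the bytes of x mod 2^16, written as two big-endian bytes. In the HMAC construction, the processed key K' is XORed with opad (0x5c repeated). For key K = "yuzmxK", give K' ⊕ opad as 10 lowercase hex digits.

Key "yuzmxK" = 79 75 7a 6d 78 4b is 6 bytes > B = 5, so hash it first: H(key) = 02 98, then zero-pad to 5 bytes: K' = 02 98 00 00 00.
XOR each byte with 0x5c: 02⊕5c=5e, 98⊕5c=c4, 00⊕5c=5c, 00⊕5c=5c, 00⊕5c=5c.

5ec45c5c5c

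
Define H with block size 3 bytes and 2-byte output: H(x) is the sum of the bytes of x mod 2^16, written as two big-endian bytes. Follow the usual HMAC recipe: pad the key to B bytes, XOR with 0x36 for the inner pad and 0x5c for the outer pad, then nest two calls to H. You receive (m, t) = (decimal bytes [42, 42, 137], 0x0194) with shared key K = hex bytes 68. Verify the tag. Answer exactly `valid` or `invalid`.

Key hex bytes 68 is 1 byte ≤ B = 3; zero-pad to 3 bytes: K' = 68 00 00.
K' ⊕ ipad = 5e 36 36; K' ⊕ opad = 34 5c 5c.
Inner hash: sum = 94+54+54+42+42+137 = 423 → 01 a7.
Outer hash (recomputed tag): sum = 52+92+92+1+167 = 404 → 01 94.
Recomputed tag = 0194; claimed = 0194 → match.

valid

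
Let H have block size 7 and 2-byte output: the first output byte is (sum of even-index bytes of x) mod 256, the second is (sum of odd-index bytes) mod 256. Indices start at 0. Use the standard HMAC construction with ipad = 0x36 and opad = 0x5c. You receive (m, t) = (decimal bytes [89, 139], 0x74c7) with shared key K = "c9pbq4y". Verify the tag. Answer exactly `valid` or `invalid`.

invalid

Key "c9pbq4y" = 63 39 70 62 71 34 79 is exactly B = 7 bytes: K' = 63 39 70 62 71 34 79.
K' ⊕ ipad = 55 0f 46 54 47 02 4f; K' ⊕ opad = 3f 65 2c 3e 2d 68 25.
Inner hash: even-index sum = 444 mod 256 = 188; odd-index sum = 190 mod 256 = 190 → bc be.
Outer hash (recomputed tag): even-index sum = 379 mod 256 = 123; odd-index sum = 455 mod 256 = 199 → 7b c7.
Recomputed tag = 7bc7; claimed = 74c7 → mismatch.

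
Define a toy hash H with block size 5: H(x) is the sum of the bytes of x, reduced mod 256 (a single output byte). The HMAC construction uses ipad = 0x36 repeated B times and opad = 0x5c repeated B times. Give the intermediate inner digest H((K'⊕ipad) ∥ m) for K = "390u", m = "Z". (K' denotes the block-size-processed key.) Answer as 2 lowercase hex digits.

ed

Key "390u" = 33 39 30 75 is 4 bytes ≤ B = 5; zero-pad to 5 bytes: K' = 33 39 30 75 00.
K' ⊕ ipad = 05 0f 06 43 36.
Inner input = 05 0f 06 43 36 ∥ 5a.
Inner hash: sum = 5+15+6+67+54+90 = 237 → ed.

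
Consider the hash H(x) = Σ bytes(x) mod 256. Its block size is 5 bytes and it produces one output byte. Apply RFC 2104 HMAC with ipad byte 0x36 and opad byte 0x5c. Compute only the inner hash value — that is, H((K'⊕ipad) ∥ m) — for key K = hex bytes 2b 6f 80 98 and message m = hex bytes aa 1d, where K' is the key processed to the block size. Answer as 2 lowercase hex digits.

Key hex bytes 2b 6f 80 98 is 4 bytes ≤ B = 5; zero-pad to 5 bytes: K' = 2b 6f 80 98 00.
K' ⊕ ipad = 1d 59 b6 ae 36.
Inner input = 1d 59 b6 ae 36 ∥ aa 1d.
Inner hash: sum = 29+89+182+174+54+170+29 = 727; mod 256 = 215 → d7.

d7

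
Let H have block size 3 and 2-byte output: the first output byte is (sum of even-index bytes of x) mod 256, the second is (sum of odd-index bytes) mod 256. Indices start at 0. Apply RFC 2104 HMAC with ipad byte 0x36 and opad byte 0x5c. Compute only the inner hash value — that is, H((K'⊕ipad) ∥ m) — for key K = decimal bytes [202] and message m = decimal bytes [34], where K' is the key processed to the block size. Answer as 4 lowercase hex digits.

Key decimal bytes [202] = ca is 1 byte ≤ B = 3; zero-pad to 3 bytes: K' = ca 00 00.
K' ⊕ ipad = fc 36 36.
Inner input = fc 36 36 ∥ 22.
Inner hash: even-index sum = 306 mod 256 = 50; odd-index sum = 88 mod 256 = 88 → 32 58.

3258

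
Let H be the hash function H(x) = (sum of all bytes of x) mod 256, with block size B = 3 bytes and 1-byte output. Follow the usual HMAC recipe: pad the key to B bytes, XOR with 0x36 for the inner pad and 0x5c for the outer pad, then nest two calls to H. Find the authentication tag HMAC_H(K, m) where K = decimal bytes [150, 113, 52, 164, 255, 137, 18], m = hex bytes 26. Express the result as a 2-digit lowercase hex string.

be

Key decimal bytes [150, 113, 52, 164, 255, 137, 18] = 96 71 34 a4 ff 89 12 is 7 bytes > B = 3, so hash it first: H(key) = 79, then zero-pad to 3 bytes: K' = 79 00 00.
K' ⊕ ipad = 4f 36 36.  K' ⊕ opad = 25 5c 5c.
Inner input = (K'⊕ipad) ∥ m = 4f 36 36 ∥ 26.
Inner hash: sum = 79+54+54+38 = 225 → e1.
Outer input = (K'⊕opad) ∥ inner = 25 5c 5c ∥ e1.
Outer hash (tag): sum = 37+92+92+225 = 446; mod 256 = 190 → be.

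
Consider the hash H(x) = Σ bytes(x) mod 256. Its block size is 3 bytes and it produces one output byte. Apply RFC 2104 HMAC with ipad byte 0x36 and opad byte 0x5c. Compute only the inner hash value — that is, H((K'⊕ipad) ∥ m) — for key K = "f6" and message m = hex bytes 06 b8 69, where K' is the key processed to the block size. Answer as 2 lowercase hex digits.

ad

Key "f6" = 66 36 is 2 bytes ≤ B = 3; zero-pad to 3 bytes: K' = 66 36 00.
K' ⊕ ipad = 50 00 36.
Inner input = 50 00 36 ∥ 06 b8 69.
Inner hash: sum = 80+0+54+6+184+105 = 429; mod 256 = 173 → ad.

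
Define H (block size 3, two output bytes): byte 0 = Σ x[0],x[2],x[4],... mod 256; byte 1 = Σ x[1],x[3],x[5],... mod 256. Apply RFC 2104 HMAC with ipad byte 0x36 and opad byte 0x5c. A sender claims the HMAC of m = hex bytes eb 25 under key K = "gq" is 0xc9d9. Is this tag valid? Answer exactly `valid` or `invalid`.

valid

Key "gq" = 67 71 is 2 bytes ≤ B = 3; zero-pad to 3 bytes: K' = 67 71 00.
K' ⊕ ipad = 51 47 36; K' ⊕ opad = 3b 2d 5c.
Inner hash: even-index sum = 172 mod 256 = 172; odd-index sum = 306 mod 256 = 50 → ac 32.
Outer hash (recomputed tag): even-index sum = 201 mod 256 = 201; odd-index sum = 217 mod 256 = 217 → c9 d9.
Recomputed tag = c9d9; claimed = c9d9 → match.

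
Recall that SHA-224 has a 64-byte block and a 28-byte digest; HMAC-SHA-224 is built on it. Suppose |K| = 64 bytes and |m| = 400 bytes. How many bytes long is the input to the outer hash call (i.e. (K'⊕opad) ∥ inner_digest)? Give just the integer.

Key is 64 ≤ 64 bytes, zero-padded: |K'| = 64.
Outer input = (K'⊕opad) ∥ H(inner) → 64 + 28 = 92 bytes.

92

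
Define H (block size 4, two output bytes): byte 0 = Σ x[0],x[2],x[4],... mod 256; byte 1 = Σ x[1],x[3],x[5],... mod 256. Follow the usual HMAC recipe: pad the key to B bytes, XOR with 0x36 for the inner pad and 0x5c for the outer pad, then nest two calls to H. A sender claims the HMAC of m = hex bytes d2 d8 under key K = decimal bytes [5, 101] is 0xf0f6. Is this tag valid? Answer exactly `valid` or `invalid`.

valid

Key decimal bytes [5, 101] = 05 65 is 2 bytes ≤ B = 4; zero-pad to 4 bytes: K' = 05 65 00 00.
K' ⊕ ipad = 33 53 36 36; K' ⊕ opad = 59 39 5c 5c.
Inner hash: even-index sum = 315 mod 256 = 59; odd-index sum = 353 mod 256 = 97 → 3b 61.
Outer hash (recomputed tag): even-index sum = 240 mod 256 = 240; odd-index sum = 246 mod 256 = 246 → f0 f6.
Recomputed tag = f0f6; claimed = f0f6 → match.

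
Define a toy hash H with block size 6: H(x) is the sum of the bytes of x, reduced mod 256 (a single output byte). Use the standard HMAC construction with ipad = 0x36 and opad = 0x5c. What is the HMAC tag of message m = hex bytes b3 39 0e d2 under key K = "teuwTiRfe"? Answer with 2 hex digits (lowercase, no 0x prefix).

Key "teuwTiRfe" = 74 65 75 77 54 69 52 66 65 is 9 bytes > B = 6, so hash it first: H(key) = 9f, then zero-pad to 6 bytes: K' = 9f 00 00 00 00 00.
K' ⊕ ipad = a9 36 36 36 36 36.  K' ⊕ opad = c3 5c 5c 5c 5c 5c.
Inner input = (K'⊕ipad) ∥ m = a9 36 36 36 36 36 ∥ b3 39 0e d2.
Inner hash: sum = 169+54+54+54+54+54+179+57+14+210 = 899; mod 256 = 131 → 83.
Outer input = (K'⊕opad) ∥ inner = c3 5c 5c 5c 5c 5c ∥ 83.
Outer hash (tag): sum = 195+92+92+92+92+92+131 = 786; mod 256 = 18 → 12.

12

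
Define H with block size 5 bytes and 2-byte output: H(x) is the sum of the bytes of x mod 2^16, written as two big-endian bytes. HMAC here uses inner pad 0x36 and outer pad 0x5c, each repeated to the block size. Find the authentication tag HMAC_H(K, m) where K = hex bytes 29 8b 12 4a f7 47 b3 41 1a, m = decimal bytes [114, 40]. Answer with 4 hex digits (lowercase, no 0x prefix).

Key hex bytes 29 8b 12 4a f7 47 b3 41 1a is 9 bytes > B = 5, so hash it first: H(key) = 03 5c, then zero-pad to 5 bytes: K' = 03 5c 00 00 00.
K' ⊕ ipad = 35 6a 36 36 36.  K' ⊕ opad = 5f 00 5c 5c 5c.
Inner input = (K'⊕ipad) ∥ m = 35 6a 36 36 36 ∥ 72 28.
Inner hash: sum = 53+106+54+54+54+114+40 = 475 → 01 db.
Outer input = (K'⊕opad) ∥ inner = 5f 00 5c 5c 5c ∥ 01 db.
Outer hash (tag): sum = 95+0+92+92+92+1+219 = 591 → 02 4f.

024f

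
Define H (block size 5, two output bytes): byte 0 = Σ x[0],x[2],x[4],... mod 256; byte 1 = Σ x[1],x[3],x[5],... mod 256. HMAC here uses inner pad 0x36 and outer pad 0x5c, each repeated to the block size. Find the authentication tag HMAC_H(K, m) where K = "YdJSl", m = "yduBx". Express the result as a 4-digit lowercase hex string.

Key "YdJSl" = 59 64 4a 53 6c is exactly B = 5 bytes: K' = 59 64 4a 53 6c.
K' ⊕ ipad = 6f 52 7c 65 5a.  K' ⊕ opad = 05 38 16 0f 30.
Inner input = (K'⊕ipad) ∥ m = 6f 52 7c 65 5a ∥ 79 64 75 42 78.
Inner hash: even-index sum = 491 mod 256 = 235; odd-index sum = 541 mod 256 = 29 → eb 1d.
Outer input = (K'⊕opad) ∥ inner = 05 38 16 0f 30 ∥ eb 1d.
Outer hash (tag): even-index sum = 104 mod 256 = 104; odd-index sum = 306 mod 256 = 50 → 68 32.

6832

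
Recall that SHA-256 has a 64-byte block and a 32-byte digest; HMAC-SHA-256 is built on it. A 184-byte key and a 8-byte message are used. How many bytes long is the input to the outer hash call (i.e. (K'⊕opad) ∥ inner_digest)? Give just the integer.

Key is 184 > 64 bytes, so it is hashed to 32 bytes then zero-padded to 64: |K'| = 64.
Outer input = (K'⊕opad) ∥ H(inner) → 64 + 32 = 96 bytes.

96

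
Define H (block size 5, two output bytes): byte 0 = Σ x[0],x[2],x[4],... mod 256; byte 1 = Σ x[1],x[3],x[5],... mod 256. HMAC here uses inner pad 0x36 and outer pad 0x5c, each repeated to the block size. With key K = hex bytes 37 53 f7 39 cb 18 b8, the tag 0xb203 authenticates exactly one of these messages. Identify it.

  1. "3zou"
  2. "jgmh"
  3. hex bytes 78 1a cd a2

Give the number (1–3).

3

Key hex bytes 37 53 f7 39 cb 18 b8 is 7 bytes > B = 5, so hash it first: H(key) = b1 a4, then zero-pad to 5 bytes: K' = b1 a4 00 00 00.
K' ⊕ ipad = 87 92 36 36 36; K' ⊕ opad = ed f8 5c 5c 5c.
m1: inner = H(87 92 36 36 36 33 7a 6f 75) = e2 6a; tag = H(ed f8 5c 5c 5c e2 6a) = 0f36
m2: inner = H(87 92 36 36 36 6a 67 6d 68) = c2 9f; tag = H(ed f8 5c 5c 5c c2 9f) = 4416
m3: inner = H(87 92 36 36 36 78 1a cd a2) = af 0d; tag = H(ed f8 5c 5c 5c af 0d) = b203 ← matches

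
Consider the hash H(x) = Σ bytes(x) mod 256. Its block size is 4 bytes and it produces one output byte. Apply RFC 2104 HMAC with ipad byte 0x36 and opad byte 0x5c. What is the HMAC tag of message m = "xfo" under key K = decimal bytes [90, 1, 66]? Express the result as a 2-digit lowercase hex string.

Key decimal bytes [90, 1, 66] = 5a 01 42 is 3 bytes ≤ B = 4; zero-pad to 4 bytes: K' = 5a 01 42 00.
K' ⊕ ipad = 6c 37 74 36.  K' ⊕ opad = 06 5d 1e 5c.
Inner input = (K'⊕ipad) ∥ m = 6c 37 74 36 ∥ 78 66 6f.
Inner hash: sum = 108+55+116+54+120+102+111 = 666; mod 256 = 154 → 9a.
Outer input = (K'⊕opad) ∥ inner = 06 5d 1e 5c ∥ 9a.
Outer hash (tag): sum = 6+93+30+92+154 = 375; mod 256 = 119 → 77.

77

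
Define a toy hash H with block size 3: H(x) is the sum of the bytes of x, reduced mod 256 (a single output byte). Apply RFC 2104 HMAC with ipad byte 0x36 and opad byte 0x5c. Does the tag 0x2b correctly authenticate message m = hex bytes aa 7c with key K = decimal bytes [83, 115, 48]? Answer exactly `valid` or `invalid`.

Key decimal bytes [83, 115, 48] = 53 73 30 is exactly B = 3 bytes: K' = 53 73 30.
K' ⊕ ipad = 65 45 06; K' ⊕ opad = 0f 2f 6c.
Inner hash: sum = 101+69+6+170+124 = 470; mod 256 = 214 → d6.
Outer hash (recomputed tag): sum = 15+47+108+214 = 384; mod 256 = 128 → 80.
Recomputed tag = 80; claimed = 2b → mismatch.

invalid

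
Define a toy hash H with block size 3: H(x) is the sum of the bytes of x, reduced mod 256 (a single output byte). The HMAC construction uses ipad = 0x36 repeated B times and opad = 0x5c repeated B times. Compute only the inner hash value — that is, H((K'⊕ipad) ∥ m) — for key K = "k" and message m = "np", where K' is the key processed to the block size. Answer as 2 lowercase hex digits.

Key "k" = 6b is 1 byte ≤ B = 3; zero-pad to 3 bytes: K' = 6b 00 00.
K' ⊕ ipad = 5d 36 36.
Inner input = 5d 36 36 ∥ 6e 70.
Inner hash: sum = 93+54+54+110+112 = 423; mod 256 = 167 → a7.

a7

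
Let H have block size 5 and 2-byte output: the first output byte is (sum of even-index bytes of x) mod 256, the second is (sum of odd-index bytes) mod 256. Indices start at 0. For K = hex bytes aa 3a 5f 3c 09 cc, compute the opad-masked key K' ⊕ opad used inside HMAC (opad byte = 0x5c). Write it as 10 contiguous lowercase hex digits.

4e1e5c5c5c

Key hex bytes aa 3a 5f 3c 09 cc is 6 bytes > B = 5, so hash it first: H(key) = 12 42, then zero-pad to 5 bytes: K' = 12 42 00 00 00.
XOR each byte with 0x5c: 12⊕5c=4e, 42⊕5c=1e, 00⊕5c=5c, 00⊕5c=5c, 00⊕5c=5c.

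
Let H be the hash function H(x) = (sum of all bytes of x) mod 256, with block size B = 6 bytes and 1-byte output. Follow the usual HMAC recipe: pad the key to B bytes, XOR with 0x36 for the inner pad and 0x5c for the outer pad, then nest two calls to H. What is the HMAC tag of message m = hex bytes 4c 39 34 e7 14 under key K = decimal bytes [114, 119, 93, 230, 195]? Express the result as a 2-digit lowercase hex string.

ae

Key decimal bytes [114, 119, 93, 230, 195] = 72 77 5d e6 c3 is 5 bytes ≤ B = 6; zero-pad to 6 bytes: K' = 72 77 5d e6 c3 00.
K' ⊕ ipad = 44 41 6b d0 f5 36.  K' ⊕ opad = 2e 2b 01 ba 9f 5c.
Inner input = (K'⊕ipad) ∥ m = 44 41 6b d0 f5 36 ∥ 4c 39 34 e7 14.
Inner hash: sum = 68+65+107+208+245+54+76+57+52+231+20 = 1183; mod 256 = 159 → 9f.
Outer input = (K'⊕opad) ∥ inner = 2e 2b 01 ba 9f 5c ∥ 9f.
Outer hash (tag): sum = 46+43+1+186+159+92+159 = 686; mod 256 = 174 → ae.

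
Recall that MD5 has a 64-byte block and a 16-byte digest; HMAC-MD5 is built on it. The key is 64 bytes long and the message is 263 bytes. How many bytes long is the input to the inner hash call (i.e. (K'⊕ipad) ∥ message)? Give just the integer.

327

Key is 64 ≤ 64 bytes, zero-padded: |K'| = 64.
Inner input = (K'⊕ipad) ∥ m → 64 + 263 = 327 bytes.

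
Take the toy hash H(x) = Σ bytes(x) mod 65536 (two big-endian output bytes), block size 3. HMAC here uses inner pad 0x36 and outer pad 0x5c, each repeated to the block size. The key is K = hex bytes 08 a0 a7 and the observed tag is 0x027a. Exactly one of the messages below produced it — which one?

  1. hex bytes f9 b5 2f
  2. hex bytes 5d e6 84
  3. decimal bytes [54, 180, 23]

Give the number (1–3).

2

Key hex bytes 08 a0 a7 is exactly B = 3 bytes: K' = 08 a0 a7.
K' ⊕ ipad = 3e 96 91; K' ⊕ opad = 54 fc fb.
m1: inner = H(3e 96 91 f9 b5 2f) = 03 42; tag = H(54 fc fb 03 42) = 0290
m2: inner = H(3e 96 91 5d e6 84) = 03 2c; tag = H(54 fc fb 03 2c) = 027a ← matches
m3: inner = H(3e 96 91 36 b4 17) = 02 66; tag = H(54 fc fb 02 66) = 02b3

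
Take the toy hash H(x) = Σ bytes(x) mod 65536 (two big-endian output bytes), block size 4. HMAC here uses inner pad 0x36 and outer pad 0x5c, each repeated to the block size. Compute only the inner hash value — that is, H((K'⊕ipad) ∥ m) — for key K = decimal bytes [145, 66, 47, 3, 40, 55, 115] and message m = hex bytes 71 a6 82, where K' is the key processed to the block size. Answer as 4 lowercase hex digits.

Key decimal bytes [145, 66, 47, 3, 40, 55, 115] = 91 42 2f 03 28 37 73 is 7 bytes > B = 4, so hash it first: H(key) = 01 d7, then zero-pad to 4 bytes: K' = 01 d7 00 00.
K' ⊕ ipad = 37 e1 36 36.
Inner input = 37 e1 36 36 ∥ 71 a6 82.
Inner hash: sum = 55+225+54+54+113+166+130 = 797 → 03 1d.

031d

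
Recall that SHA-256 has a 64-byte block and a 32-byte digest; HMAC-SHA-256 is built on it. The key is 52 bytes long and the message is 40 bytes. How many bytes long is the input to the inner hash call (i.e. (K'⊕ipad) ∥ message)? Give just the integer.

Key is 52 ≤ 64 bytes, zero-padded: |K'| = 64.
Inner input = (K'⊕ipad) ∥ m → 64 + 40 = 104 bytes.

104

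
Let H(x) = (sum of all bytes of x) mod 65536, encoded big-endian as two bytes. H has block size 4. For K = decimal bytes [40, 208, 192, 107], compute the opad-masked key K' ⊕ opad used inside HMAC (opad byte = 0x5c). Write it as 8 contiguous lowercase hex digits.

Key decimal bytes [40, 208, 192, 107] = 28 d0 c0 6b is exactly B = 4 bytes: K' = 28 d0 c0 6b.
XOR each byte with 0x5c: 28⊕5c=74, d0⊕5c=8c, c0⊕5c=9c, 6b⊕5c=37.

748c9c37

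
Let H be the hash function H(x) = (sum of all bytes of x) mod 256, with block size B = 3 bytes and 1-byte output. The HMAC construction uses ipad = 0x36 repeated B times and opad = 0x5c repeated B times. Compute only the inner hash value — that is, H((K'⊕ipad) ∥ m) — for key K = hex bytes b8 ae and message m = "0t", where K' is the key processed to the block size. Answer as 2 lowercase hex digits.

00

Key hex bytes b8 ae is 2 bytes ≤ B = 3; zero-pad to 3 bytes: K' = b8 ae 00.
K' ⊕ ipad = 8e 98 36.
Inner input = 8e 98 36 ∥ 30 74.
Inner hash: sum = 142+152+54+48+116 = 512; mod 256 = 0 → 00.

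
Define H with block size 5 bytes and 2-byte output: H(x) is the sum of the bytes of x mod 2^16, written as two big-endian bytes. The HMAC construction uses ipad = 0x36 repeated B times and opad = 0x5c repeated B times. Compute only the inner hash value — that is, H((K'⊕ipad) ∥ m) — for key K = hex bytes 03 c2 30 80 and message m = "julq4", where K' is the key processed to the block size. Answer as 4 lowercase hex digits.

Key hex bytes 03 c2 30 80 is 4 bytes ≤ B = 5; zero-pad to 5 bytes: K' = 03 c2 30 80 00.
K' ⊕ ipad = 35 f4 06 b6 36.
Inner input = 35 f4 06 b6 36 ∥ 6a 75 6c 71 34.
Inner hash: sum = 53+244+6+182+54+106+117+108+113+52 = 1035 → 04 0b.

040b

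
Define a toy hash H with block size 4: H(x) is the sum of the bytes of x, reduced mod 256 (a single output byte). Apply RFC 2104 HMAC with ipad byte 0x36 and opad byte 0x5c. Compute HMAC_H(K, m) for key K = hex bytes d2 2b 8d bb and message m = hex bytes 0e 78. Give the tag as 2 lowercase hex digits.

Key hex bytes d2 2b 8d bb is exactly B = 4 bytes: K' = d2 2b 8d bb.
K' ⊕ ipad = e4 1d bb 8d.  K' ⊕ opad = 8e 77 d1 e7.
Inner input = (K'⊕ipad) ∥ m = e4 1d bb 8d ∥ 0e 78.
Inner hash: sum = 228+29+187+141+14+120 = 719; mod 256 = 207 → cf.
Outer input = (K'⊕opad) ∥ inner = 8e 77 d1 e7 ∥ cf.
Outer hash (tag): sum = 142+119+209+231+207 = 908; mod 256 = 140 → 8c.

8c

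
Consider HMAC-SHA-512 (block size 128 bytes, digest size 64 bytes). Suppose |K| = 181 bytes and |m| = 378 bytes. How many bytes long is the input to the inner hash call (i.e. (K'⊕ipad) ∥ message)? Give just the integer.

506

Key is 181 > 128 bytes, so it is hashed to 64 bytes then zero-padded to 128: |K'| = 128.
Inner input = (K'⊕ipad) ∥ m → 128 + 378 = 506 bytes.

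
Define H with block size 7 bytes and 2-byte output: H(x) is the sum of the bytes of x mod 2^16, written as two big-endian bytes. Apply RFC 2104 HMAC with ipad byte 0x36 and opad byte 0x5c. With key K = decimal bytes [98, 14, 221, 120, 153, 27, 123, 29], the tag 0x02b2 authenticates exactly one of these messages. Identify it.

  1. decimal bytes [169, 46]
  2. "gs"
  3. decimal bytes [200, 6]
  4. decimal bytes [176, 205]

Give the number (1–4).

3

Key decimal bytes [98, 14, 221, 120, 153, 27, 123, 29] = 62 0e dd 78 99 1b 7b 1d is 8 bytes > B = 7, so hash it first: H(key) = 03 11, then zero-pad to 7 bytes: K' = 03 11 00 00 00 00 00.
K' ⊕ ipad = 35 27 36 36 36 36 36; K' ⊕ opad = 5f 4d 5c 5c 5c 5c 5c.
m1: inner = H(35 27 36 36 36 36 36 a9 2e) = 02 41; tag = H(5f 4d 5c 5c 5c 5c 5c 02 41) = 02bb
m2: inner = H(35 27 36 36 36 36 36 67 73) = 02 44; tag = H(5f 4d 5c 5c 5c 5c 5c 02 44) = 02be
m3: inner = H(35 27 36 36 36 36 36 c8 06) = 02 38; tag = H(5f 4d 5c 5c 5c 5c 5c 02 38) = 02b2 ← matches
m4: inner = H(35 27 36 36 36 36 36 b0 cd) = 02 e7; tag = H(5f 4d 5c 5c 5c 5c 5c 02 e7) = 0361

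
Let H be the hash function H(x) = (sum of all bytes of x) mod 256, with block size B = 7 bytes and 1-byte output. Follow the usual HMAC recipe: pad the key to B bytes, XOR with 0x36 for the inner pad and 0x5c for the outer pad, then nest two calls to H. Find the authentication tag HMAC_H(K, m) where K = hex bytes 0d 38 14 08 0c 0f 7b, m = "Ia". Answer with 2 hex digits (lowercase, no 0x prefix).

Key hex bytes 0d 38 14 08 0c 0f 7b is exactly B = 7 bytes: K' = 0d 38 14 08 0c 0f 7b.
K' ⊕ ipad = 3b 0e 22 3e 3a 39 4d.  K' ⊕ opad = 51 64 48 54 50 53 27.
Inner input = (K'⊕ipad) ∥ m = 3b 0e 22 3e 3a 39 4d ∥ 49 61.
Inner hash: sum = 59+14+34+62+58+57+77+73+97 = 531; mod 256 = 19 → 13.
Outer input = (K'⊕opad) ∥ inner = 51 64 48 54 50 53 27 ∥ 13.
Outer hash (tag): sum = 81+100+72+84+80+83+39+19 = 558; mod 256 = 46 → 2e.

2e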